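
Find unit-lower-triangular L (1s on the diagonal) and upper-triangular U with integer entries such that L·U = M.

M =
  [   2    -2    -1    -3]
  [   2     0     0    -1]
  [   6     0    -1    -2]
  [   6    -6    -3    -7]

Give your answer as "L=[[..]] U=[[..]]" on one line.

L=[[1,0,0,0],[1,1,0,0],[3,3,1,0],[3,0,0,1]] U=[[2,-2,-1,-3],[0,2,1,2],[0,0,-1,1],[0,0,0,2]]

  row1 -= 1·row0 → [0,2,1,2]
  row2 -= 3·row0 → [0,6,2,7]
  row3 -= 3·row0 → [0,0,0,2]
  row2 -= 3·row1 → [0,0,-1,1]
  row3 -= 0·row1 → [0,0,0,2]
  row3 -= 0·row2 → [0,0,0,2]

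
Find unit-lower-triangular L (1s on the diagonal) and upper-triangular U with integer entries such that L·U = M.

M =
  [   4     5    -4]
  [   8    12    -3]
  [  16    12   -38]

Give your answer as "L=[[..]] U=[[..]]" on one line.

  r1 -= 2·r0 → [0,2,5]
  r2 -= 4·r0 → [0,-8,-22]
  r2 -= -4·r1 → [0,0,-2]

L=[[1,0,0],[2,1,0],[4,-4,1]] U=[[4,5,-4],[0,2,5],[0,0,-2]]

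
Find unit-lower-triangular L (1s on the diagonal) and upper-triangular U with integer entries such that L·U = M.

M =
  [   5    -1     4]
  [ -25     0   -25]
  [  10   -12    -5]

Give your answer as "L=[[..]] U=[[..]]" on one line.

L=[[1,0,0],[-5,1,0],[2,2,1]] U=[[5,-1,4],[0,-5,-5],[0,0,-3]]

  r1 -= -5·r0 → [0,-5,-5]
  r2 -= 2·r0 → [0,-10,-13]
  r2 -= 2·r1 → [0,0,-3]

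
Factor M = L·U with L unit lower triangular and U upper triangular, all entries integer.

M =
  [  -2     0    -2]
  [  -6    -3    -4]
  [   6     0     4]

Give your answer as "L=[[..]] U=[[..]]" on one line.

L=[[1,0,0],[3,1,0],[-3,0,1]] U=[[-2,0,-2],[0,-3,2],[0,0,-2]]

  R1 -= 3·R0 → [0,-3,2]
  R2 -= -3·R0 → [0,0,-2]
  R2 -= 0·R1 → [0,0,-2]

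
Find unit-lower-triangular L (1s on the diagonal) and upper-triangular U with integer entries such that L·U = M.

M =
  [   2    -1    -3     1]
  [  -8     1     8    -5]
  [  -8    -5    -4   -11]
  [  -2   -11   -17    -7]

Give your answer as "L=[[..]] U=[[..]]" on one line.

L=[[1,0,0,0],[-4,1,0,0],[-4,3,1,0],[-1,4,1,1]] U=[[2,-1,-3,1],[0,-3,-4,-1],[0,0,-4,-4],[0,0,0,2]]

  r1 -= -4·r0 → [0,-3,-4,-1]
  r2 -= -4·r0 → [0,-9,-16,-7]
  r3 -= -1·r0 → [0,-12,-20,-6]
  r2 -= 3·r1 → [0,0,-4,-4]
  r3 -= 4·r1 → [0,0,-4,-2]
  r3 -= 1·r2 → [0,0,0,2]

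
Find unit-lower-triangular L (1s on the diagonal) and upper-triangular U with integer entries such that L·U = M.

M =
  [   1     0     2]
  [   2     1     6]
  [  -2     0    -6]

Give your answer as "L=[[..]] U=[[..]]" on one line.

  R1 -= 2·R0 → [0,1,2]
  R2 -= -2·R0 → [0,0,-2]
  R2 -= 0·R1 → [0,0,-2]

L=[[1,0,0],[2,1,0],[-2,0,1]] U=[[1,0,2],[0,1,2],[0,0,-2]]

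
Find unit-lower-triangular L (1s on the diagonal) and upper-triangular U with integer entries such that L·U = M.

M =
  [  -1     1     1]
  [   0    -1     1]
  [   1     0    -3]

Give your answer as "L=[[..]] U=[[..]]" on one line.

L=[[1,0,0],[0,1,0],[-1,-1,1]] U=[[-1,1,1],[0,-1,1],[0,0,-1]]

  row1 -= 0·row0 → [0,-1,1]
  row2 -= -1·row0 → [0,1,-2]
  row2 -= -1·row1 → [0,0,-1]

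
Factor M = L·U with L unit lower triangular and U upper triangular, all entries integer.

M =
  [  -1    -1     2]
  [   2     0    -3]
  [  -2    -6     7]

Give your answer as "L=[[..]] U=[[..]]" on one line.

L=[[1,0,0],[-2,1,0],[2,2,1]] U=[[-1,-1,2],[0,-2,1],[0,0,1]]

  R1 -= -2·R0 → [0,-2,1]
  R2 -= 2·R0 → [0,-4,3]
  R2 -= 2·R1 → [0,0,1]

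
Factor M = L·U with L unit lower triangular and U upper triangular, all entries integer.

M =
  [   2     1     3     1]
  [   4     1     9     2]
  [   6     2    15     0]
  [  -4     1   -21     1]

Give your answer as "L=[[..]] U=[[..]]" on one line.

  R1 -= 2·R0 → [0,-1,3,0]
  R2 -= 3·R0 → [0,-1,6,-3]
  R3 -= -2·R0 → [0,3,-15,3]
  R2 -= 1·R1 → [0,0,3,-3]
  R3 -= -3·R1 → [0,0,-6,3]
  R3 -= -2·R2 → [0,0,0,-3]

L=[[1,0,0,0],[2,1,0,0],[3,1,1,0],[-2,-3,-2,1]] U=[[2,1,3,1],[0,-1,3,0],[0,0,3,-3],[0,0,0,-3]]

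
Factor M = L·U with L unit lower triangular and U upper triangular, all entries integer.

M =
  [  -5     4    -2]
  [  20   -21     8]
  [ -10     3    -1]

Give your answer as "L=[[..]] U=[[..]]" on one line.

  row1 -= -4·row0 → [0,-5,0]
  row2 -= 2·row0 → [0,-5,3]
  row2 -= 1·row1 → [0,0,3]

L=[[1,0,0],[-4,1,0],[2,1,1]] U=[[-5,4,-2],[0,-5,0],[0,0,3]]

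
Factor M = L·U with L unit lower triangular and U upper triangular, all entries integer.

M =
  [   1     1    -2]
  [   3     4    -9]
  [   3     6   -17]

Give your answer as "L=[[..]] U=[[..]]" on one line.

  row1 -= 3·row0 → [0,1,-3]
  row2 -= 3·row0 → [0,3,-11]
  row2 -= 3·row1 → [0,0,-2]

L=[[1,0,0],[3,1,0],[3,3,1]] U=[[1,1,-2],[0,1,-3],[0,0,-2]]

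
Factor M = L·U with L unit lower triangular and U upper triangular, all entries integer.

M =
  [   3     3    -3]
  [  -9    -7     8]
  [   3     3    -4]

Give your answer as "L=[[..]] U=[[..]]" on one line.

  r1 -= -3·r0 → [0,2,-1]
  r2 -= 1·r0 → [0,0,-1]
  r2 -= 0·r1 → [0,0,-1]

L=[[1,0,0],[-3,1,0],[1,0,1]] U=[[3,3,-3],[0,2,-1],[0,0,-1]]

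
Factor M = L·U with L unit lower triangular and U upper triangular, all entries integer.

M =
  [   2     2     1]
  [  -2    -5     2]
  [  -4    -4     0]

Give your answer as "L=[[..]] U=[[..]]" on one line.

  row1 -= -1·row0 → [0,-3,3]
  row2 -= -2·row0 → [0,0,2]
  row2 -= 0·row1 → [0,0,2]

L=[[1,0,0],[-1,1,0],[-2,0,1]] U=[[2,2,1],[0,-3,3],[0,0,2]]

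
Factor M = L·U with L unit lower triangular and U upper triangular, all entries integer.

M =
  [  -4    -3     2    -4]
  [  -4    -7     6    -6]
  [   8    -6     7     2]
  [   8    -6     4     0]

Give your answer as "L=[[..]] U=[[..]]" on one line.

L=[[1,0,0,0],[1,1,0,0],[-2,3,1,0],[-2,3,4,1]] U=[[-4,-3,2,-4],[0,-4,4,-2],[0,0,-1,0],[0,0,0,-2]]

  row1 -= 1·row0 → [0,-4,4,-2]
  row2 -= -2·row0 → [0,-12,11,-6]
  row3 -= -2·row0 → [0,-12,8,-8]
  row2 -= 3·row1 → [0,0,-1,0]
  row3 -= 3·row1 → [0,0,-4,-2]
  row3 -= 4·row2 → [0,0,0,-2]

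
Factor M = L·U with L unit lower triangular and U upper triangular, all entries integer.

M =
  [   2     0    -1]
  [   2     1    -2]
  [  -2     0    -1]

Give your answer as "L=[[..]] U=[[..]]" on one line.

L=[[1,0,0],[1,1,0],[-1,0,1]] U=[[2,0,-1],[0,1,-1],[0,0,-2]]

  r1 -= 1·r0 → [0,1,-1]
  r2 -= -1·r0 → [0,0,-2]
  r2 -= 0·r1 → [0,0,-2]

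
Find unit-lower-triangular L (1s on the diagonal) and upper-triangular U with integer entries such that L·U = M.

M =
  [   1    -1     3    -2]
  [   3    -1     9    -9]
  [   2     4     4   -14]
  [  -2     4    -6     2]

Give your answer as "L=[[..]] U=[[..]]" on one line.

L=[[1,0,0,0],[3,1,0,0],[2,3,1,0],[-2,1,0,1]] U=[[1,-1,3,-2],[0,2,0,-3],[0,0,-2,-1],[0,0,0,1]]

  row1 -= 3·row0 → [0,2,0,-3]
  row2 -= 2·row0 → [0,6,-2,-10]
  row3 -= -2·row0 → [0,2,0,-2]
  row2 -= 3·row1 → [0,0,-2,-1]
  row3 -= 1·row1 → [0,0,0,1]
  row3 -= 0·row2 → [0,0,0,1]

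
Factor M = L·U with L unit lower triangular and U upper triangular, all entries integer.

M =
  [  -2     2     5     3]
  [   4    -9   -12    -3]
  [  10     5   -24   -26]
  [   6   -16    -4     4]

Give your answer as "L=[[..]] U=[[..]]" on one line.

L=[[1,0,0,0],[-2,1,0,0],[-5,-3,1,0],[-3,2,-3,1]] U=[[-2,2,5,3],[0,-5,-2,3],[0,0,-5,-2],[0,0,0,1]]

  row1 -= -2·row0 → [0,-5,-2,3]
  row2 -= -5·row0 → [0,15,1,-11]
  row3 -= -3·row0 → [0,-10,11,13]
  row2 -= -3·row1 → [0,0,-5,-2]
  row3 -= 2·row1 → [0,0,15,7]
  row3 -= -3·row2 → [0,0,0,1]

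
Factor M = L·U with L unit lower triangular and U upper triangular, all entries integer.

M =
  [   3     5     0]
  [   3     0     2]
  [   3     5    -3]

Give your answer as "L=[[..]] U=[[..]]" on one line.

  row1 -= 1·row0 → [0,-5,2]
  row2 -= 1·row0 → [0,0,-3]
  row2 -= 0·row1 → [0,0,-3]

L=[[1,0,0],[1,1,0],[1,0,1]] U=[[3,5,0],[0,-5,2],[0,0,-3]]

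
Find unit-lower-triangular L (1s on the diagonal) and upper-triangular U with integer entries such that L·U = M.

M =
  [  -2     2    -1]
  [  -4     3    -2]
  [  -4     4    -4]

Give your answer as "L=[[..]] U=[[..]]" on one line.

  row1 -= 2·row0 → [0,-1,0]
  row2 -= 2·row0 → [0,0,-2]
  row2 -= 0·row1 → [0,0,-2]

L=[[1,0,0],[2,1,0],[2,0,1]] U=[[-2,2,-1],[0,-1,0],[0,0,-2]]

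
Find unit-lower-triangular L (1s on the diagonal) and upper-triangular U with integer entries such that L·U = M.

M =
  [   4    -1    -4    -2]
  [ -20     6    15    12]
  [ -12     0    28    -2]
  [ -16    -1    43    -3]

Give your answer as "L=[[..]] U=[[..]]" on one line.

L=[[1,0,0,0],[-5,1,0,0],[-3,-3,1,0],[-4,-5,2,1]] U=[[4,-1,-4,-2],[0,1,-5,2],[0,0,1,-2],[0,0,0,3]]

  r1 -= -5·r0 → [0,1,-5,2]
  r2 -= -3·r0 → [0,-3,16,-8]
  r3 -= -4·r0 → [0,-5,27,-11]
  r2 -= -3·r1 → [0,0,1,-2]
  r3 -= -5·r1 → [0,0,2,-1]
  r3 -= 2·r2 → [0,0,0,3]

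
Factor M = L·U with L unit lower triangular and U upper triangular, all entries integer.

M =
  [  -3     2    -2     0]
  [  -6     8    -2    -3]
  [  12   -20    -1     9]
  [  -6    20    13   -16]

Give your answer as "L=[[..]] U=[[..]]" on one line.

L=[[1,0,0,0],[2,1,0,0],[-4,-3,1,0],[2,4,-3,1]] U=[[-3,2,-2,0],[0,4,2,-3],[0,0,-3,0],[0,0,0,-4]]

  r1 -= 2·r0 → [0,4,2,-3]
  r2 -= -4·r0 → [0,-12,-9,9]
  r3 -= 2·r0 → [0,16,17,-16]
  r2 -= -3·r1 → [0,0,-3,0]
  r3 -= 4·r1 → [0,0,9,-4]
  r3 -= -3·r2 → [0,0,0,-4]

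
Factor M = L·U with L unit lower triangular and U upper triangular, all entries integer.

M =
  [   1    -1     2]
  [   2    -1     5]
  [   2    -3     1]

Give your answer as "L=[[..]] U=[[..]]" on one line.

  row1 -= 2·row0 → [0,1,1]
  row2 -= 2·row0 → [0,-1,-3]
  row2 -= -1·row1 → [0,0,-2]

L=[[1,0,0],[2,1,0],[2,-1,1]] U=[[1,-1,2],[0,1,1],[0,0,-2]]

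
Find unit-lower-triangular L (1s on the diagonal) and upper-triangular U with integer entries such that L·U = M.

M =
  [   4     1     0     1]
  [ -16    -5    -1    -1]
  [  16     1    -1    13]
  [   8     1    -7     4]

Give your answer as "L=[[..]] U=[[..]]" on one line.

L=[[1,0,0,0],[-4,1,0,0],[4,3,1,0],[2,1,-3,1]] U=[[4,1,0,1],[0,-1,-1,3],[0,0,2,0],[0,0,0,-1]]

  row1 -= -4·row0 → [0,-1,-1,3]
  row2 -= 4·row0 → [0,-3,-1,9]
  row3 -= 2·row0 → [0,-1,-7,2]
  row2 -= 3·row1 → [0,0,2,0]
  row3 -= 1·row1 → [0,0,-6,-1]
  row3 -= -3·row2 → [0,0,0,-1]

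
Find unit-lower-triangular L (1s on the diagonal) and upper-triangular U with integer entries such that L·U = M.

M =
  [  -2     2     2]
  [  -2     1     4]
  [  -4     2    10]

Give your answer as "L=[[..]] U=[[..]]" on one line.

L=[[1,0,0],[1,1,0],[2,2,1]] U=[[-2,2,2],[0,-1,2],[0,0,2]]

  R1 -= 1·R0 → [0,-1,2]
  R2 -= 2·R0 → [0,-2,6]
  R2 -= 2·R1 → [0,0,2]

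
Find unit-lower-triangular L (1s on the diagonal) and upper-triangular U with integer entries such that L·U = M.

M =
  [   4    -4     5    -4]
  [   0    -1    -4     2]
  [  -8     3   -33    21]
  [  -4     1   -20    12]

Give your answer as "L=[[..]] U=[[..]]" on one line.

  r1 -= 0·r0 → [0,-1,-4,2]
  r2 -= -2·r0 → [0,-5,-23,13]
  r3 -= -1·r0 → [0,-3,-15,8]
  r2 -= 5·r1 → [0,0,-3,3]
  r3 -= 3·r1 → [0,0,-3,2]
  r3 -= 1·r2 → [0,0,0,-1]

L=[[1,0,0,0],[0,1,0,0],[-2,5,1,0],[-1,3,1,1]] U=[[4,-4,5,-4],[0,-1,-4,2],[0,0,-3,3],[0,0,0,-1]]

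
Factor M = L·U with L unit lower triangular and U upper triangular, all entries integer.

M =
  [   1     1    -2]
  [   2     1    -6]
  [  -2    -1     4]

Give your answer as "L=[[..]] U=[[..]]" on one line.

L=[[1,0,0],[2,1,0],[-2,-1,1]] U=[[1,1,-2],[0,-1,-2],[0,0,-2]]

  r1 -= 2·r0 → [0,-1,-2]
  r2 -= -2·r0 → [0,1,0]
  r2 -= -1·r1 → [0,0,-2]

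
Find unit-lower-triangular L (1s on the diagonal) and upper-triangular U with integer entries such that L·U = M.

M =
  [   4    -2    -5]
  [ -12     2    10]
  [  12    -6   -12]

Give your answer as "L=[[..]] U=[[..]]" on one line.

  row1 -= -3·row0 → [0,-4,-5]
  row2 -= 3·row0 → [0,0,3]
  row2 -= 0·row1 → [0,0,3]

L=[[1,0,0],[-3,1,0],[3,0,1]] U=[[4,-2,-5],[0,-4,-5],[0,0,3]]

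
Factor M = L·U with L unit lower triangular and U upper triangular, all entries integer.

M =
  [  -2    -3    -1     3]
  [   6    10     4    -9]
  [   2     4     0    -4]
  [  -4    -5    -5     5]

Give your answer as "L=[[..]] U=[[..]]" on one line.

  R1 -= -3·R0 → [0,1,1,0]
  R2 -= -1·R0 → [0,1,-1,-1]
  R3 -= 2·R0 → [0,1,-3,-1]
  R2 -= 1·R1 → [0,0,-2,-1]
  R3 -= 1·R1 → [0,0,-4,-1]
  R3 -= 2·R2 → [0,0,0,1]

L=[[1,0,0,0],[-3,1,0,0],[-1,1,1,0],[2,1,2,1]] U=[[-2,-3,-1,3],[0,1,1,0],[0,0,-2,-1],[0,0,0,1]]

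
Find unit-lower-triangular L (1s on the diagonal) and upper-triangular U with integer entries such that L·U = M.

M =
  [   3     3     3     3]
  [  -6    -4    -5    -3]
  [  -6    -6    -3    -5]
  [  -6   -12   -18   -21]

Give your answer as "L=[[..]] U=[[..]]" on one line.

L=[[1,0,0,0],[-2,1,0,0],[-2,0,1,0],[-2,-3,-3,1]] U=[[3,3,3,3],[0,2,1,3],[0,0,3,1],[0,0,0,-3]]

  R1 -= -2·R0 → [0,2,1,3]
  R2 -= -2·R0 → [0,0,3,1]
  R3 -= -2·R0 → [0,-6,-12,-15]
  R2 -= 0·R1 → [0,0,3,1]
  R3 -= -3·R1 → [0,0,-9,-6]
  R3 -= -3·R2 → [0,0,0,-3]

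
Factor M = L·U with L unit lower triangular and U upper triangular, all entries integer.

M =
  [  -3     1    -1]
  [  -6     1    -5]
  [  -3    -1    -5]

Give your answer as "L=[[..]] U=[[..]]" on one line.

  r1 -= 2·r0 → [0,-1,-3]
  r2 -= 1·r0 → [0,-2,-4]
  r2 -= 2·r1 → [0,0,2]

L=[[1,0,0],[2,1,0],[1,2,1]] U=[[-3,1,-1],[0,-1,-3],[0,0,2]]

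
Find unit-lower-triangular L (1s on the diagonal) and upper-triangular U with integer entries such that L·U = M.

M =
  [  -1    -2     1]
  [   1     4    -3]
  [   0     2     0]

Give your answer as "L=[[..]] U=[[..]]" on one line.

  row1 -= -1·row0 → [0,2,-2]
  row2 -= 0·row0 → [0,2,0]
  row2 -= 1·row1 → [0,0,2]

L=[[1,0,0],[-1,1,0],[0,1,1]] U=[[-1,-2,1],[0,2,-2],[0,0,2]]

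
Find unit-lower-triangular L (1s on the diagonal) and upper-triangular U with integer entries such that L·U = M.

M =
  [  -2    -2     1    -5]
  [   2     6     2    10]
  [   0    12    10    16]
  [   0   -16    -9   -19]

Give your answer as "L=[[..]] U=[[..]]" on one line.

  r1 -= -1·r0 → [0,4,3,5]
  r2 -= 0·r0 → [0,12,10,16]
  r3 -= 0·r0 → [0,-16,-9,-19]
  r2 -= 3·r1 → [0,0,1,1]
  r3 -= -4·r1 → [0,0,3,1]
  r3 -= 3·r2 → [0,0,0,-2]

L=[[1,0,0,0],[-1,1,0,0],[0,3,1,0],[0,-4,3,1]] U=[[-2,-2,1,-5],[0,4,3,5],[0,0,1,1],[0,0,0,-2]]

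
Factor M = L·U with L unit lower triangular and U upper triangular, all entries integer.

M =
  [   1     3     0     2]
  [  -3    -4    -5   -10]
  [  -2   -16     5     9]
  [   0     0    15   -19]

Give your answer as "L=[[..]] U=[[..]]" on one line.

  row1 -= -3·row0 → [0,5,-5,-4]
  row2 -= -2·row0 → [0,-10,5,13]
  row3 -= 0·row0 → [0,0,15,-19]
  row2 -= -2·row1 → [0,0,-5,5]
  row3 -= 0·row1 → [0,0,15,-19]
  row3 -= -3·row2 → [0,0,0,-4]

L=[[1,0,0,0],[-3,1,0,0],[-2,-2,1,0],[0,0,-3,1]] U=[[1,3,0,2],[0,5,-5,-4],[0,0,-5,5],[0,0,0,-4]]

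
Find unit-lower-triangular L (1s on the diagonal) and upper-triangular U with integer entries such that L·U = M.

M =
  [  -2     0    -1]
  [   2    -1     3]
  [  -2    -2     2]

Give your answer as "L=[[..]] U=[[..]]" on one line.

L=[[1,0,0],[-1,1,0],[1,2,1]] U=[[-2,0,-1],[0,-1,2],[0,0,-1]]

  r1 -= -1·r0 → [0,-1,2]
  r2 -= 1·r0 → [0,-2,3]
  r2 -= 2·r1 → [0,0,-1]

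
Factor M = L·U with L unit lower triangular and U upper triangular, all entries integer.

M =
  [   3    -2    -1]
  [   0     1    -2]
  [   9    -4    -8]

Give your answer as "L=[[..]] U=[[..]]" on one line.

  r1 -= 0·r0 → [0,1,-2]
  r2 -= 3·r0 → [0,2,-5]
  r2 -= 2·r1 → [0,0,-1]

L=[[1,0,0],[0,1,0],[3,2,1]] U=[[3,-2,-1],[0,1,-2],[0,0,-1]]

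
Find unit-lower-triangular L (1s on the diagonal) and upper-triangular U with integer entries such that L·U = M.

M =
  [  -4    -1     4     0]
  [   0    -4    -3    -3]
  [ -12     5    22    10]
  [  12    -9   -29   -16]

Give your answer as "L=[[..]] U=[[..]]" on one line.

L=[[1,0,0,0],[0,1,0,0],[3,-2,1,0],[-3,3,-2,1]] U=[[-4,-1,4,0],[0,-4,-3,-3],[0,0,4,4],[0,0,0,1]]

  r1 -= 0·r0 → [0,-4,-3,-3]
  r2 -= 3·r0 → [0,8,10,10]
  r3 -= -3·r0 → [0,-12,-17,-16]
  r2 -= -2·r1 → [0,0,4,4]
  r3 -= 3·r1 → [0,0,-8,-7]
  r3 -= -2·r2 → [0,0,0,1]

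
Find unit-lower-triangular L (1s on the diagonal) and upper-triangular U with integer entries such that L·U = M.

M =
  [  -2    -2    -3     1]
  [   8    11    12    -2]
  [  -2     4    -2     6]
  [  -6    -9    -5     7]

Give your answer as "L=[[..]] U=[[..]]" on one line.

  row1 -= -4·row0 → [0,3,0,2]
  row2 -= 1·row0 → [0,6,1,5]
  row3 -= 3·row0 → [0,-3,4,4]
  row2 -= 2·row1 → [0,0,1,1]
  row3 -= -1·row1 → [0,0,4,6]
  row3 -= 4·row2 → [0,0,0,2]

L=[[1,0,0,0],[-4,1,0,0],[1,2,1,0],[3,-1,4,1]] U=[[-2,-2,-3,1],[0,3,0,2],[0,0,1,1],[0,0,0,2]]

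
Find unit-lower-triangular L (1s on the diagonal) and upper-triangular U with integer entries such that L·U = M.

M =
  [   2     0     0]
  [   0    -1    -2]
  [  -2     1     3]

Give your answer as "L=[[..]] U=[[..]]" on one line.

  R1 -= 0·R0 → [0,-1,-2]
  R2 -= -1·R0 → [0,1,3]
  R2 -= -1·R1 → [0,0,1]

L=[[1,0,0],[0,1,0],[-1,-1,1]] U=[[2,0,0],[0,-1,-2],[0,0,1]]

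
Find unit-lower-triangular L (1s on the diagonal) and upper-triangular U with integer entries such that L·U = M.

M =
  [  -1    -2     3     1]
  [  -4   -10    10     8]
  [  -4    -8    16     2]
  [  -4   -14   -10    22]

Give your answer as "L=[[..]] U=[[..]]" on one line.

L=[[1,0,0,0],[4,1,0,0],[4,0,1,0],[4,3,-4,1]] U=[[-1,-2,3,1],[0,-2,-2,4],[0,0,4,-2],[0,0,0,-2]]

  r1 -= 4·r0 → [0,-2,-2,4]
  r2 -= 4·r0 → [0,0,4,-2]
  r3 -= 4·r0 → [0,-6,-22,18]
  r2 -= 0·r1 → [0,0,4,-2]
  r3 -= 3·r1 → [0,0,-16,6]
  r3 -= -4·r2 → [0,0,0,-2]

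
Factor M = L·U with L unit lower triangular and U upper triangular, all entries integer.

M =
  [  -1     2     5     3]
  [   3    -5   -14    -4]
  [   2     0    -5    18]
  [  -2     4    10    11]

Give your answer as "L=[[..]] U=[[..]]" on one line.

  r1 -= -3·r0 → [0,1,1,5]
  r2 -= -2·r0 → [0,4,5,24]
  r3 -= 2·r0 → [0,0,0,5]
  r2 -= 4·r1 → [0,0,1,4]
  r3 -= 0·r1 → [0,0,0,5]
  r3 -= 0·r2 → [0,0,0,5]

L=[[1,0,0,0],[-3,1,0,0],[-2,4,1,0],[2,0,0,1]] U=[[-1,2,5,3],[0,1,1,5],[0,0,1,4],[0,0,0,5]]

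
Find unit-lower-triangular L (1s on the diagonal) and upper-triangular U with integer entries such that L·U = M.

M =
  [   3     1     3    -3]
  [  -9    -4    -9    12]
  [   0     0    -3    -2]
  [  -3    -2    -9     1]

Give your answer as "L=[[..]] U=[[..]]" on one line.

  R1 -= -3·R0 → [0,-1,0,3]
  R2 -= 0·R0 → [0,0,-3,-2]
  R3 -= -1·R0 → [0,-1,-6,-2]
  R2 -= 0·R1 → [0,0,-3,-2]
  R3 -= 1·R1 → [0,0,-6,-5]
  R3 -= 2·R2 → [0,0,0,-1]

L=[[1,0,0,0],[-3,1,0,0],[0,0,1,0],[-1,1,2,1]] U=[[3,1,3,-3],[0,-1,0,3],[0,0,-3,-2],[0,0,0,-1]]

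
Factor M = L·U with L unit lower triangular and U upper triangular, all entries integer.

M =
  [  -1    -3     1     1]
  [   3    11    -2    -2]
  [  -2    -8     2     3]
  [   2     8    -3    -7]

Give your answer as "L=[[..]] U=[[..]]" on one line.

  row1 -= -3·row0 → [0,2,1,1]
  row2 -= 2·row0 → [0,-2,0,1]
  row3 -= -2·row0 → [0,2,-1,-5]
  row2 -= -1·row1 → [0,0,1,2]
  row3 -= 1·row1 → [0,0,-2,-6]
  row3 -= -2·row2 → [0,0,0,-2]

L=[[1,0,0,0],[-3,1,0,0],[2,-1,1,0],[-2,1,-2,1]] U=[[-1,-3,1,1],[0,2,1,1],[0,0,1,2],[0,0,0,-2]]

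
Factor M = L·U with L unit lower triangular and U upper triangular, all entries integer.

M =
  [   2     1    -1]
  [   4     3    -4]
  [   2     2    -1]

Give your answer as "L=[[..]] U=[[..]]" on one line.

L=[[1,0,0],[2,1,0],[1,1,1]] U=[[2,1,-1],[0,1,-2],[0,0,2]]

  row1 -= 2·row0 → [0,1,-2]
  row2 -= 1·row0 → [0,1,0]
  row2 -= 1·row1 → [0,0,2]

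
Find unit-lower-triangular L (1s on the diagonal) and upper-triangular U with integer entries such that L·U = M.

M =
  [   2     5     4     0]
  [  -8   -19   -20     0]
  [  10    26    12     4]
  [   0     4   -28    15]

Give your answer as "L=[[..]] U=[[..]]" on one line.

L=[[1,0,0,0],[-4,1,0,0],[5,1,1,0],[0,4,3,1]] U=[[2,5,4,0],[0,1,-4,0],[0,0,-4,4],[0,0,0,3]]

  R1 -= -4·R0 → [0,1,-4,0]
  R2 -= 5·R0 → [0,1,-8,4]
  R3 -= 0·R0 → [0,4,-28,15]
  R2 -= 1·R1 → [0,0,-4,4]
  R3 -= 4·R1 → [0,0,-12,15]
  R3 -= 3·R2 → [0,0,0,3]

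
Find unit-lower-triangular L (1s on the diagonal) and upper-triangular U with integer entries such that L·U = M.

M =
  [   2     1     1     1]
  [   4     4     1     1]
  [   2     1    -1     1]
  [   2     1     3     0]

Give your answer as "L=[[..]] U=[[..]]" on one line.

L=[[1,0,0,0],[2,1,0,0],[1,0,1,0],[1,0,-1,1]] U=[[2,1,1,1],[0,2,-1,-1],[0,0,-2,0],[0,0,0,-1]]

  row1 -= 2·row0 → [0,2,-1,-1]
  row2 -= 1·row0 → [0,0,-2,0]
  row3 -= 1·row0 → [0,0,2,-1]
  row2 -= 0·row1 → [0,0,-2,0]
  row3 -= 0·row1 → [0,0,2,-1]
  row3 -= -1·row2 → [0,0,0,-1]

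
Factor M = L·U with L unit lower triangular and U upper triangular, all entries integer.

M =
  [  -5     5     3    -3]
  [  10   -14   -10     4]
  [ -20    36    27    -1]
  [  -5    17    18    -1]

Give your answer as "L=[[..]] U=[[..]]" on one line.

L=[[1,0,0,0],[-2,1,0,0],[4,-4,1,0],[1,-3,-3,1]] U=[[-5,5,3,-3],[0,-4,-4,-2],[0,0,-1,3],[0,0,0,5]]

  row1 -= -2·row0 → [0,-4,-4,-2]
  row2 -= 4·row0 → [0,16,15,11]
  row3 -= 1·row0 → [0,12,15,2]
  row2 -= -4·row1 → [0,0,-1,3]
  row3 -= -3·row1 → [0,0,3,-4]
  row3 -= -3·row2 → [0,0,0,5]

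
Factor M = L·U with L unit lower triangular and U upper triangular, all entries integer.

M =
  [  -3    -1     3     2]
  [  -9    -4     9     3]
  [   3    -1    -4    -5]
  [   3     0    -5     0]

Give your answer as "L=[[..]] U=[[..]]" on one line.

  r1 -= 3·r0 → [0,-1,0,-3]
  r2 -= -1·r0 → [0,-2,-1,-3]
  r3 -= -1·r0 → [0,-1,-2,2]
  r2 -= 2·r1 → [0,0,-1,3]
  r3 -= 1·r1 → [0,0,-2,5]
  r3 -= 2·r2 → [0,0,0,-1]

L=[[1,0,0,0],[3,1,0,0],[-1,2,1,0],[-1,1,2,1]] U=[[-3,-1,3,2],[0,-1,0,-3],[0,0,-1,3],[0,0,0,-1]]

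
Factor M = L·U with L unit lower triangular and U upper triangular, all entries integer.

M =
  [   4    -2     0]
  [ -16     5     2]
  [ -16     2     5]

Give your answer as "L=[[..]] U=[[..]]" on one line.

L=[[1,0,0],[-4,1,0],[-4,2,1]] U=[[4,-2,0],[0,-3,2],[0,0,1]]

  row1 -= -4·row0 → [0,-3,2]
  row2 -= -4·row0 → [0,-6,5]
  row2 -= 2·row1 → [0,0,1]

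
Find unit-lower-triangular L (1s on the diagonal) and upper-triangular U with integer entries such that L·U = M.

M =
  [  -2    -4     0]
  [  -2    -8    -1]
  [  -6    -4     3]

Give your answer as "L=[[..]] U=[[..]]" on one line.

L=[[1,0,0],[1,1,0],[3,-2,1]] U=[[-2,-4,0],[0,-4,-1],[0,0,1]]

  R1 -= 1·R0 → [0,-4,-1]
  R2 -= 3·R0 → [0,8,3]
  R2 -= -2·R1 → [0,0,1]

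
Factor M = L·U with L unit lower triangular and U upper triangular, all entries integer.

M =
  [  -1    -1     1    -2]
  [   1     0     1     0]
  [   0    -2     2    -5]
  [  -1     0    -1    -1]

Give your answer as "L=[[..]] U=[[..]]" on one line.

  row1 -= -1·row0 → [0,-1,2,-2]
  row2 -= 0·row0 → [0,-2,2,-5]
  row3 -= 1·row0 → [0,1,-2,1]
  row2 -= 2·row1 → [0,0,-2,-1]
  row3 -= -1·row1 → [0,0,0,-1]
  row3 -= 0·row2 → [0,0,0,-1]

L=[[1,0,0,0],[-1,1,0,0],[0,2,1,0],[1,-1,0,1]] U=[[-1,-1,1,-2],[0,-1,2,-2],[0,0,-2,-1],[0,0,0,-1]]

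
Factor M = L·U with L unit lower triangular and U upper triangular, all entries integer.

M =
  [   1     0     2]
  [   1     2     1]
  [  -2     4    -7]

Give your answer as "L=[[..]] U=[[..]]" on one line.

L=[[1,0,0],[1,1,0],[-2,2,1]] U=[[1,0,2],[0,2,-1],[0,0,-1]]

  r1 -= 1·r0 → [0,2,-1]
  r2 -= -2·r0 → [0,4,-3]
  r2 -= 2·r1 → [0,0,-1]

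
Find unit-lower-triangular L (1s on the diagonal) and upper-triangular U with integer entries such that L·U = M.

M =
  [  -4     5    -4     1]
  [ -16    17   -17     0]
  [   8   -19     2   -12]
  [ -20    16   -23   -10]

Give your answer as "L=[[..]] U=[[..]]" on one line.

  r1 -= 4·r0 → [0,-3,-1,-4]
  r2 -= -2·r0 → [0,-9,-6,-10]
  r3 -= 5·r0 → [0,-9,-3,-15]
  r2 -= 3·r1 → [0,0,-3,2]
  r3 -= 3·r1 → [0,0,0,-3]
  r3 -= 0·r2 → [0,0,0,-3]

L=[[1,0,0,0],[4,1,0,0],[-2,3,1,0],[5,3,0,1]] U=[[-4,5,-4,1],[0,-3,-1,-4],[0,0,-3,2],[0,0,0,-3]]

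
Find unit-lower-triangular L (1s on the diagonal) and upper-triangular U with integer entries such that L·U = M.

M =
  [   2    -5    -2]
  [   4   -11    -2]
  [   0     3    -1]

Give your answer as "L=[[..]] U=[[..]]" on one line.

L=[[1,0,0],[2,1,0],[0,-3,1]] U=[[2,-5,-2],[0,-1,2],[0,0,5]]

  row1 -= 2·row0 → [0,-1,2]
  row2 -= 0·row0 → [0,3,-1]
  row2 -= -3·row1 → [0,0,5]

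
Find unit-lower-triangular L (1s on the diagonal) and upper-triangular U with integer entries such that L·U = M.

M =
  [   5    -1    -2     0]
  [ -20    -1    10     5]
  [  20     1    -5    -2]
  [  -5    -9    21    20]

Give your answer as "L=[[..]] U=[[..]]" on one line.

L=[[1,0,0,0],[-4,1,0,0],[4,-1,1,0],[-1,2,3,1]] U=[[5,-1,-2,0],[0,-5,2,5],[0,0,5,3],[0,0,0,1]]

  R1 -= -4·R0 → [0,-5,2,5]
  R2 -= 4·R0 → [0,5,3,-2]
  R3 -= -1·R0 → [0,-10,19,20]
  R2 -= -1·R1 → [0,0,5,3]
  R3 -= 2·R1 → [0,0,15,10]
  R3 -= 3·R2 → [0,0,0,1]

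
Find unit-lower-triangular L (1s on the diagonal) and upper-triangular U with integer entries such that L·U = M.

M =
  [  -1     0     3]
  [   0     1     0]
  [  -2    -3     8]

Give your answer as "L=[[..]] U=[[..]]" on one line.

L=[[1,0,0],[0,1,0],[2,-3,1]] U=[[-1,0,3],[0,1,0],[0,0,2]]

  row1 -= 0·row0 → [0,1,0]
  row2 -= 2·row0 → [0,-3,2]
  row2 -= -3·row1 → [0,0,2]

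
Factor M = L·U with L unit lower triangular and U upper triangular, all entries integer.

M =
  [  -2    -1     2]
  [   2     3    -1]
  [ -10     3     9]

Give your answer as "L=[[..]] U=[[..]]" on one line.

  R1 -= -1·R0 → [0,2,1]
  R2 -= 5·R0 → [0,8,-1]
  R2 -= 4·R1 → [0,0,-5]

L=[[1,0,0],[-1,1,0],[5,4,1]] U=[[-2,-1,2],[0,2,1],[0,0,-5]]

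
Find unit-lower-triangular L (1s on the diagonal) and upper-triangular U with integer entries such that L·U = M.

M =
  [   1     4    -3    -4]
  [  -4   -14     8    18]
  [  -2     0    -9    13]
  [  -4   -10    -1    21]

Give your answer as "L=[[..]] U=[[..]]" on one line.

  R1 -= -4·R0 → [0,2,-4,2]
  R2 -= -2·R0 → [0,8,-15,5]
  R3 -= -4·R0 → [0,6,-13,5]
  R2 -= 4·R1 → [0,0,1,-3]
  R3 -= 3·R1 → [0,0,-1,-1]
  R3 -= -1·R2 → [0,0,0,-4]

L=[[1,0,0,0],[-4,1,0,0],[-2,4,1,0],[-4,3,-1,1]] U=[[1,4,-3,-4],[0,2,-4,2],[0,0,1,-3],[0,0,0,-4]]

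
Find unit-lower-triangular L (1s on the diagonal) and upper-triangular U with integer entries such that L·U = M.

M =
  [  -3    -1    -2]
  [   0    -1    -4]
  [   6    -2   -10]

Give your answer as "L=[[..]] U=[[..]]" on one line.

  r1 -= 0·r0 → [0,-1,-4]
  r2 -= -2·r0 → [0,-4,-14]
  r2 -= 4·r1 → [0,0,2]

L=[[1,0,0],[0,1,0],[-2,4,1]] U=[[-3,-1,-2],[0,-1,-4],[0,0,2]]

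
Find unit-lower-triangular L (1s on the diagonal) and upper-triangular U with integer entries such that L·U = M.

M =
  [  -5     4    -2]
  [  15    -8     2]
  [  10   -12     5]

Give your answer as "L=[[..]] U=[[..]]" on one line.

L=[[1,0,0],[-3,1,0],[-2,-1,1]] U=[[-5,4,-2],[0,4,-4],[0,0,-3]]

  R1 -= -3·R0 → [0,4,-4]
  R2 -= -2·R0 → [0,-4,1]
  R2 -= -1·R1 → [0,0,-3]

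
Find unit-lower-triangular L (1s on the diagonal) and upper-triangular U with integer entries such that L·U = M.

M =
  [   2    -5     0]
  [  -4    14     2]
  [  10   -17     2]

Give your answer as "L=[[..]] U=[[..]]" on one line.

  row1 -= -2·row0 → [0,4,2]
  row2 -= 5·row0 → [0,8,2]
  row2 -= 2·row1 → [0,0,-2]

L=[[1,0,0],[-2,1,0],[5,2,1]] U=[[2,-5,0],[0,4,2],[0,0,-2]]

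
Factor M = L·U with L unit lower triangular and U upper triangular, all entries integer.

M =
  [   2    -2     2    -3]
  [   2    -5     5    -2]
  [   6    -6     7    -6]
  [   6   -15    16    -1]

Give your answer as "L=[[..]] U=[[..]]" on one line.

L=[[1,0,0,0],[1,1,0,0],[3,0,1,0],[3,3,1,1]] U=[[2,-2,2,-3],[0,-3,3,1],[0,0,1,3],[0,0,0,2]]

  row1 -= 1·row0 → [0,-3,3,1]
  row2 -= 3·row0 → [0,0,1,3]
  row3 -= 3·row0 → [0,-9,10,8]
  row2 -= 0·row1 → [0,0,1,3]
  row3 -= 3·row1 → [0,0,1,5]
  row3 -= 1·row2 → [0,0,0,2]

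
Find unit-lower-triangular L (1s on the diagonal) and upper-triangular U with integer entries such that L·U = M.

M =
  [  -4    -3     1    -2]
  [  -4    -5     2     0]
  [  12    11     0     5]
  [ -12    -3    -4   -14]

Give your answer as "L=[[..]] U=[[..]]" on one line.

L=[[1,0,0,0],[1,1,0,0],[-3,-1,1,0],[3,-3,-1,1]] U=[[-4,-3,1,-2],[0,-2,1,2],[0,0,4,1],[0,0,0,-1]]

  r1 -= 1·r0 → [0,-2,1,2]
  r2 -= -3·r0 → [0,2,3,-1]
  r3 -= 3·r0 → [0,6,-7,-8]
  r2 -= -1·r1 → [0,0,4,1]
  r3 -= -3·r1 → [0,0,-4,-2]
  r3 -= -1·r2 → [0,0,0,-1]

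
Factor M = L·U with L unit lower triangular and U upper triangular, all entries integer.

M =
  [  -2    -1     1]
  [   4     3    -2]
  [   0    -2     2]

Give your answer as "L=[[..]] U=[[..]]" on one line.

L=[[1,0,0],[-2,1,0],[0,-2,1]] U=[[-2,-1,1],[0,1,0],[0,0,2]]

  R1 -= -2·R0 → [0,1,0]
  R2 -= 0·R0 → [0,-2,2]
  R2 -= -2·R1 → [0,0,2]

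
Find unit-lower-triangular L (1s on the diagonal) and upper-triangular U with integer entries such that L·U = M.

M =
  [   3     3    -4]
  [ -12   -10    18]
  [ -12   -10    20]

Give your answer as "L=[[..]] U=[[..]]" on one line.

  row1 -= -4·row0 → [0,2,2]
  row2 -= -4·row0 → [0,2,4]
  row2 -= 1·row1 → [0,0,2]

L=[[1,0,0],[-4,1,0],[-4,1,1]] U=[[3,3,-4],[0,2,2],[0,0,2]]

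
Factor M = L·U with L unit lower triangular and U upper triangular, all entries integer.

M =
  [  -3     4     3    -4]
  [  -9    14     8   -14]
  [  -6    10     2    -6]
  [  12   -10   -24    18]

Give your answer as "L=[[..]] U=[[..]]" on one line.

L=[[1,0,0,0],[3,1,0,0],[2,1,1,0],[-4,3,3,1]] U=[[-3,4,3,-4],[0,2,-1,-2],[0,0,-3,4],[0,0,0,-4]]

  r1 -= 3·r0 → [0,2,-1,-2]
  r2 -= 2·r0 → [0,2,-4,2]
  r3 -= -4·r0 → [0,6,-12,2]
  r2 -= 1·r1 → [0,0,-3,4]
  r3 -= 3·r1 → [0,0,-9,8]
  r3 -= 3·r2 → [0,0,0,-4]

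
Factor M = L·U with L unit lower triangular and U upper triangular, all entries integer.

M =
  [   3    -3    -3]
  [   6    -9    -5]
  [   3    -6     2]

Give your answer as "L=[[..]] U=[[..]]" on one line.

L=[[1,0,0],[2,1,0],[1,1,1]] U=[[3,-3,-3],[0,-3,1],[0,0,4]]

  R1 -= 2·R0 → [0,-3,1]
  R2 -= 1·R0 → [0,-3,5]
  R2 -= 1·R1 → [0,0,4]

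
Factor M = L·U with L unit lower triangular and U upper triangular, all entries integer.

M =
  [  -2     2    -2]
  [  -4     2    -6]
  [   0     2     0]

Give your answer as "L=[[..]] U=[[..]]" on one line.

  row1 -= 2·row0 → [0,-2,-2]
  row2 -= 0·row0 → [0,2,0]
  row2 -= -1·row1 → [0,0,-2]

L=[[1,0,0],[2,1,0],[0,-1,1]] U=[[-2,2,-2],[0,-2,-2],[0,0,-2]]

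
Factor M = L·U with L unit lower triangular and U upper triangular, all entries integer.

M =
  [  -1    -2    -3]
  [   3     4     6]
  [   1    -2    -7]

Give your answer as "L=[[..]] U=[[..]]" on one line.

L=[[1,0,0],[-3,1,0],[-1,2,1]] U=[[-1,-2,-3],[0,-2,-3],[0,0,-4]]

  R1 -= -3·R0 → [0,-2,-3]
  R2 -= -1·R0 → [0,-4,-10]
  R2 -= 2·R1 → [0,0,-4]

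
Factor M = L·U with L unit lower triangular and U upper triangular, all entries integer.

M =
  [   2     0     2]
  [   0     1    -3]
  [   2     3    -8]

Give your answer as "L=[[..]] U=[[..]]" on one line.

L=[[1,0,0],[0,1,0],[1,3,1]] U=[[2,0,2],[0,1,-3],[0,0,-1]]

  r1 -= 0·r0 → [0,1,-3]
  r2 -= 1·r0 → [0,3,-10]
  r2 -= 3·r1 → [0,0,-1]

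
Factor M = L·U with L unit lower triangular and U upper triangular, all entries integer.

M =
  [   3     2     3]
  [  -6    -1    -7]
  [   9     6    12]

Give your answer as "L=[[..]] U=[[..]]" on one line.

L=[[1,0,0],[-2,1,0],[3,0,1]] U=[[3,2,3],[0,3,-1],[0,0,3]]

  R1 -= -2·R0 → [0,3,-1]
  R2 -= 3·R0 → [0,0,3]
  R2 -= 0·R1 → [0,0,3]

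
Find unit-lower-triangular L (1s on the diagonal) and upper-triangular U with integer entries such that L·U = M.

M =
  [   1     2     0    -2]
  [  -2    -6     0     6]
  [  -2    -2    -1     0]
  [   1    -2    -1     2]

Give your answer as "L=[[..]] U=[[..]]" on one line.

  r1 -= -2·r0 → [0,-2,0,2]
  r2 -= -2·r0 → [0,2,-1,-4]
  r3 -= 1·r0 → [0,-4,-1,4]
  r2 -= -1·r1 → [0,0,-1,-2]
  r3 -= 2·r1 → [0,0,-1,0]
  r3 -= 1·r2 → [0,0,0,2]

L=[[1,0,0,0],[-2,1,0,0],[-2,-1,1,0],[1,2,1,1]] U=[[1,2,0,-2],[0,-2,0,2],[0,0,-1,-2],[0,0,0,2]]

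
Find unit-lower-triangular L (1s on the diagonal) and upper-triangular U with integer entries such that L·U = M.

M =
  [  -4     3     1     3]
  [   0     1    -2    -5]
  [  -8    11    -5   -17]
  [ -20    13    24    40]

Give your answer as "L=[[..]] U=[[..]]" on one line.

  row1 -= 0·row0 → [0,1,-2,-5]
  row2 -= 2·row0 → [0,5,-7,-23]
  row3 -= 5·row0 → [0,-2,19,25]
  row2 -= 5·row1 → [0,0,3,2]
  row3 -= -2·row1 → [0,0,15,15]
  row3 -= 5·row2 → [0,0,0,5]

L=[[1,0,0,0],[0,1,0,0],[2,5,1,0],[5,-2,5,1]] U=[[-4,3,1,3],[0,1,-2,-5],[0,0,3,2],[0,0,0,5]]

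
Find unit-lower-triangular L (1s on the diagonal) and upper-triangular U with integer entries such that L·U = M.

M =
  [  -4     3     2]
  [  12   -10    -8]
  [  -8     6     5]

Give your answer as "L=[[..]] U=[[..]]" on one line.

L=[[1,0,0],[-3,1,0],[2,0,1]] U=[[-4,3,2],[0,-1,-2],[0,0,1]]

  r1 -= -3·r0 → [0,-1,-2]
  r2 -= 2·r0 → [0,0,1]
  r2 -= 0·r1 → [0,0,1]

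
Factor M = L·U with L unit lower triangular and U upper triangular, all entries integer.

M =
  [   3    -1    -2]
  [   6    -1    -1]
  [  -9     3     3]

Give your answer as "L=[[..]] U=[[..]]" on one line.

L=[[1,0,0],[2,1,0],[-3,0,1]] U=[[3,-1,-2],[0,1,3],[0,0,-3]]

  R1 -= 2·R0 → [0,1,3]
  R2 -= -3·R0 → [0,0,-3]
  R2 -= 0·R1 → [0,0,-3]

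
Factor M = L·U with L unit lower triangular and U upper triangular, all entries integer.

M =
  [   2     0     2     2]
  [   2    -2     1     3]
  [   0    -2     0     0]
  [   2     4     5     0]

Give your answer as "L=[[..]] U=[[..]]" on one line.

L=[[1,0,0,0],[1,1,0,0],[0,1,1,0],[1,-2,1,1]] U=[[2,0,2,2],[0,-2,-1,1],[0,0,1,-1],[0,0,0,1]]

  r1 -= 1·r0 → [0,-2,-1,1]
  r2 -= 0·r0 → [0,-2,0,0]
  r3 -= 1·r0 → [0,4,3,-2]
  r2 -= 1·r1 → [0,0,1,-1]
  r3 -= -2·r1 → [0,0,1,0]
  r3 -= 1·r2 → [0,0,0,1]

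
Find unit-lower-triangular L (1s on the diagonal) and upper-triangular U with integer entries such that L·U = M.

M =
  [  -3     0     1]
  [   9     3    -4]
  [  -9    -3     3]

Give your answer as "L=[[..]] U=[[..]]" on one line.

L=[[1,0,0],[-3,1,0],[3,-1,1]] U=[[-3,0,1],[0,3,-1],[0,0,-1]]

  r1 -= -3·r0 → [0,3,-1]
  r2 -= 3·r0 → [0,-3,0]
  r2 -= -1·r1 → [0,0,-1]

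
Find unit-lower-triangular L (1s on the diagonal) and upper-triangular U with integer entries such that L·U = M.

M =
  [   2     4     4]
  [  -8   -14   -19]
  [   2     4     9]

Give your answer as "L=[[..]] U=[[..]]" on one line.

L=[[1,0,0],[-4,1,0],[1,0,1]] U=[[2,4,4],[0,2,-3],[0,0,5]]

  R1 -= -4·R0 → [0,2,-3]
  R2 -= 1·R0 → [0,0,5]
  R2 -= 0·R1 → [0,0,5]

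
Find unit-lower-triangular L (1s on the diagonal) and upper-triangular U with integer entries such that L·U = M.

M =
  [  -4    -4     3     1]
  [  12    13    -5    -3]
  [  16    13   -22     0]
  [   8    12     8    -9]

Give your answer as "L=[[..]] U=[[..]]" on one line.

L=[[1,0,0,0],[-3,1,0,0],[-4,-3,1,0],[-2,4,-1,1]] U=[[-4,-4,3,1],[0,1,4,0],[0,0,2,4],[0,0,0,-3]]

  r1 -= -3·r0 → [0,1,4,0]
  r2 -= -4·r0 → [0,-3,-10,4]
  r3 -= -2·r0 → [0,4,14,-7]
  r2 -= -3·r1 → [0,0,2,4]
  r3 -= 4·r1 → [0,0,-2,-7]
  r3 -= -1·r2 → [0,0,0,-3]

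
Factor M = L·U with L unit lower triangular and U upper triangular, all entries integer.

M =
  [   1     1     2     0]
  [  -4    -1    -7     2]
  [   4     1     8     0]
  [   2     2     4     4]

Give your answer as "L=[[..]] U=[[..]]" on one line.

L=[[1,0,0,0],[-4,1,0,0],[4,-1,1,0],[2,0,0,1]] U=[[1,1,2,0],[0,3,1,2],[0,0,1,2],[0,0,0,4]]

  row1 -= -4·row0 → [0,3,1,2]
  row2 -= 4·row0 → [0,-3,0,0]
  row3 -= 2·row0 → [0,0,0,4]
  row2 -= -1·row1 → [0,0,1,2]
  row3 -= 0·row1 → [0,0,0,4]
  row3 -= 0·row2 → [0,0,0,4]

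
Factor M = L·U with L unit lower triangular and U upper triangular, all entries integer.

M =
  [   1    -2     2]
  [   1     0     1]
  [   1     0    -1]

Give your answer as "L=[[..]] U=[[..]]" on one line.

  row1 -= 1·row0 → [0,2,-1]
  row2 -= 1·row0 → [0,2,-3]
  row2 -= 1·row1 → [0,0,-2]

L=[[1,0,0],[1,1,0],[1,1,1]] U=[[1,-2,2],[0,2,-1],[0,0,-2]]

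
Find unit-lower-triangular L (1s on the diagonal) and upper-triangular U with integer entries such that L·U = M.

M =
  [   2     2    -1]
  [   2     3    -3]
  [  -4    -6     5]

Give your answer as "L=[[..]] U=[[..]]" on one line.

L=[[1,0,0],[1,1,0],[-2,-2,1]] U=[[2,2,-1],[0,1,-2],[0,0,-1]]

  row1 -= 1·row0 → [0,1,-2]
  row2 -= -2·row0 → [0,-2,3]
  row2 -= -2·row1 → [0,0,-1]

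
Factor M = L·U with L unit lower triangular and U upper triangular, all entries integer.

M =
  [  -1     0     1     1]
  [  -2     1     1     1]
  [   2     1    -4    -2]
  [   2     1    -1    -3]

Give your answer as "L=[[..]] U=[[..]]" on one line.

L=[[1,0,0,0],[2,1,0,0],[-2,1,1,0],[-2,1,-2,1]] U=[[-1,0,1,1],[0,1,-1,-1],[0,0,-1,1],[0,0,0,2]]

  R1 -= 2·R0 → [0,1,-1,-1]
  R2 -= -2·R0 → [0,1,-2,0]
  R3 -= -2·R0 → [0,1,1,-1]
  R2 -= 1·R1 → [0,0,-1,1]
  R3 -= 1·R1 → [0,0,2,0]
  R3 -= -2·R2 → [0,0,0,2]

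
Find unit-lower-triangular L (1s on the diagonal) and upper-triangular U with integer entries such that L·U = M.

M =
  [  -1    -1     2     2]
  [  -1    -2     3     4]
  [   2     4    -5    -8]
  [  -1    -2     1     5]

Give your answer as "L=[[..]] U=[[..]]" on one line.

  row1 -= 1·row0 → [0,-1,1,2]
  row2 -= -2·row0 → [0,2,-1,-4]
  row3 -= 1·row0 → [0,-1,-1,3]
  row2 -= -2·row1 → [0,0,1,0]
  row3 -= 1·row1 → [0,0,-2,1]
  row3 -= -2·row2 → [0,0,0,1]

L=[[1,0,0,0],[1,1,0,0],[-2,-2,1,0],[1,1,-2,1]] U=[[-1,-1,2,2],[0,-1,1,2],[0,0,1,0],[0,0,0,1]]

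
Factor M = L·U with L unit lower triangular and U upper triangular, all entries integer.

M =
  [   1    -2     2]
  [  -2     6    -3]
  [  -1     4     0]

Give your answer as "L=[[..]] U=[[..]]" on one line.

L=[[1,0,0],[-2,1,0],[-1,1,1]] U=[[1,-2,2],[0,2,1],[0,0,1]]

  row1 -= -2·row0 → [0,2,1]
  row2 -= -1·row0 → [0,2,2]
  row2 -= 1·row1 → [0,0,1]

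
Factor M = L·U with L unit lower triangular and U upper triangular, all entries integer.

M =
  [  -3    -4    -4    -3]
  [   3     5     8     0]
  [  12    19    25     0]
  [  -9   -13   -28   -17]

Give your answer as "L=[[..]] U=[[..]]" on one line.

L=[[1,0,0,0],[-1,1,0,0],[-4,3,1,0],[3,-1,4,1]] U=[[-3,-4,-4,-3],[0,1,4,-3],[0,0,-3,-3],[0,0,0,1]]

  R1 -= -1·R0 → [0,1,4,-3]
  R2 -= -4·R0 → [0,3,9,-12]
  R3 -= 3·R0 → [0,-1,-16,-8]
  R2 -= 3·R1 → [0,0,-3,-3]
  R3 -= -1·R1 → [0,0,-12,-11]
  R3 -= 4·R2 → [0,0,0,1]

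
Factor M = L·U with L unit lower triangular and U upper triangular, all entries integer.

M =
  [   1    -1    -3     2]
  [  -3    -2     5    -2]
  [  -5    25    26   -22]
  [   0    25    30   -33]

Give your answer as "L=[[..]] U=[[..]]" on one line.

  row1 -= -3·row0 → [0,-5,-4,4]
  row2 -= -5·row0 → [0,20,11,-12]
  row3 -= 0·row0 → [0,25,30,-33]
  row2 -= -4·row1 → [0,0,-5,4]
  row3 -= -5·row1 → [0,0,10,-13]
  row3 -= -2·row2 → [0,0,0,-5]

L=[[1,0,0,0],[-3,1,0,0],[-5,-4,1,0],[0,-5,-2,1]] U=[[1,-1,-3,2],[0,-5,-4,4],[0,0,-5,4],[0,0,0,-5]]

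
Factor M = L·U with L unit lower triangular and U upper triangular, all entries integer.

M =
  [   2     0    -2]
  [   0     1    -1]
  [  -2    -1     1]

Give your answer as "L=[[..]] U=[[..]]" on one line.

L=[[1,0,0],[0,1,0],[-1,-1,1]] U=[[2,0,-2],[0,1,-1],[0,0,-2]]

  row1 -= 0·row0 → [0,1,-1]
  row2 -= -1·row0 → [0,-1,-1]
  row2 -= -1·row1 → [0,0,-2]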